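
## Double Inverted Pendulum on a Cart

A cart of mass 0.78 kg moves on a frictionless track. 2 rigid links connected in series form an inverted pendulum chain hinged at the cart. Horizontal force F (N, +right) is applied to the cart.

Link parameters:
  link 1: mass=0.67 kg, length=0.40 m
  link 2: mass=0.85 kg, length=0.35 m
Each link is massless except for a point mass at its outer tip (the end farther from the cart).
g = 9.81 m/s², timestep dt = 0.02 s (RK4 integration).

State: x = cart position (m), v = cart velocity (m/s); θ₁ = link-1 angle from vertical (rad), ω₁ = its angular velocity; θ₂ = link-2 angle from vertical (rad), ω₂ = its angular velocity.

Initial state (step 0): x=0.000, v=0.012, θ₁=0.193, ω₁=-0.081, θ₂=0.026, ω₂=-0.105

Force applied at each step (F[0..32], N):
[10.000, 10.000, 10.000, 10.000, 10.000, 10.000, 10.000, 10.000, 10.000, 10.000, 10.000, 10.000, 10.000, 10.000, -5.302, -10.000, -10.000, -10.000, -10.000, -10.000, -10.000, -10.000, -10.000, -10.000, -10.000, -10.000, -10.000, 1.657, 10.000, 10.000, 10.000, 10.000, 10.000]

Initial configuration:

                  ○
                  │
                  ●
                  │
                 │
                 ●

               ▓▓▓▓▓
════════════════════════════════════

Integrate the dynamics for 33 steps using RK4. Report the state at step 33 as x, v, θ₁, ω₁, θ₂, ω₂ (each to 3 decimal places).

Answer: x=0.470, v=-1.150, θ₁=-3.148, ω₁=4.614, θ₂=-2.799, ω₂=-24.003

Derivation:
apply F[0]=+10.000 → step 1: x=0.002, v=0.188, θ₁=0.189, ω₁=-0.305, θ₂=0.022, ω₂=-0.340
apply F[1]=+10.000 → step 2: x=0.008, v=0.367, θ₁=0.181, ω₁=-0.542, θ₂=0.012, ω₂=-0.574
apply F[2]=+10.000 → step 3: x=0.017, v=0.551, θ₁=0.167, ω₁=-0.801, θ₂=-0.001, ω₂=-0.805
apply F[3]=+10.000 → step 4: x=0.030, v=0.744, θ₁=0.148, ω₁=-1.093, θ₂=-0.020, ω₂=-1.029
apply F[4]=+10.000 → step 5: x=0.047, v=0.948, θ₁=0.123, ω₁=-1.431, θ₂=-0.042, ω₂=-1.242
apply F[5]=+10.000 → step 6: x=0.068, v=1.166, θ₁=0.091, ω₁=-1.829, θ₂=-0.069, ω₂=-1.436
apply F[6]=+10.000 → step 7: x=0.093, v=1.399, θ₁=0.050, ω₁=-2.300, θ₂=-0.100, ω₂=-1.601
apply F[7]=+10.000 → step 8: x=0.124, v=1.649, θ₁=-0.002, ω₁=-2.856, θ₂=-0.133, ω₂=-1.724
apply F[8]=+10.000 → step 9: x=0.159, v=1.911, θ₁=-0.065, ω₁=-3.495, θ₂=-0.168, ω₂=-1.796
apply F[9]=+10.000 → step 10: x=0.200, v=2.174, θ₁=-0.142, ω₁=-4.191, θ₂=-0.205, ω₂=-1.817
apply F[10]=+10.000 → step 11: x=0.246, v=2.418, θ₁=-0.233, ω₁=-4.886, θ₂=-0.241, ω₂=-1.812
apply F[11]=+10.000 → step 12: x=0.297, v=2.621, θ₁=-0.337, ω₁=-5.499, θ₂=-0.277, ω₂=-1.830
apply F[12]=+10.000 → step 13: x=0.351, v=2.764, θ₁=-0.452, ω₁=-5.969, θ₂=-0.315, ω₂=-1.927
apply F[13]=+10.000 → step 14: x=0.407, v=2.849, θ₁=-0.575, ω₁=-6.287, θ₂=-0.355, ω₂=-2.134
apply F[14]=-5.302 → step 15: x=0.462, v=2.656, θ₁=-0.699, ω₁=-6.140, θ₂=-0.399, ω₂=-2.216
apply F[15]=-10.000 → step 16: x=0.512, v=2.403, θ₁=-0.820, ω₁=-6.007, θ₂=-0.443, ω₂=-2.209
apply F[16]=-10.000 → step 17: x=0.558, v=2.159, θ₁=-0.940, ω₁=-5.985, θ₂=-0.487, ω₂=-2.189
apply F[17]=-10.000 → step 18: x=0.599, v=1.912, θ₁=-1.060, ω₁=-6.051, θ₂=-0.530, ω₂=-2.171
apply F[18]=-10.000 → step 19: x=0.634, v=1.657, θ₁=-1.182, ω₁=-6.191, θ₂=-0.574, ω₂=-2.169
apply F[19]=-10.000 → step 20: x=0.665, v=1.385, θ₁=-1.308, ω₁=-6.398, θ₂=-0.617, ω₂=-2.201
apply F[20]=-10.000 → step 21: x=0.690, v=1.092, θ₁=-1.439, ω₁=-6.673, θ₂=-0.662, ω₂=-2.284
apply F[21]=-10.000 → step 22: x=0.708, v=0.771, θ₁=-1.575, ω₁=-7.019, θ₂=-0.709, ω₂=-2.442
apply F[22]=-10.000 → step 23: x=0.720, v=0.414, θ₁=-1.720, ω₁=-7.446, θ₂=-0.761, ω₂=-2.708
apply F[23]=-10.000 → step 24: x=0.725, v=0.014, θ₁=-1.874, ω₁=-7.970, θ₂=-0.819, ω₂=-3.127
apply F[24]=-10.000 → step 25: x=0.721, v=-0.441, θ₁=-2.039, ω₁=-8.610, θ₂=-0.887, ω₂=-3.765
apply F[25]=-10.000 → step 26: x=0.707, v=-0.960, θ₁=-2.219, ω₁=-9.381, θ₂=-0.971, ω₂=-4.730
apply F[26]=-10.000 → step 27: x=0.682, v=-1.547, θ₁=-2.416, ω₁=-10.267, θ₂=-1.079, ω₂=-6.180
apply F[27]=+1.657 → step 28: x=0.647, v=-1.936, θ₁=-2.625, ω₁=-10.582, θ₂=-1.226, ω₂=-8.610
apply F[28]=+10.000 → step 29: x=0.607, v=-2.044, θ₁=-2.830, ω₁=-9.791, θ₂=-1.428, ω₂=-11.597
apply F[29]=+10.000 → step 30: x=0.566, v=-1.976, θ₁=-3.008, ω₁=-7.824, θ₂=-1.689, ω₂=-14.397
apply F[30]=+10.000 → step 31: x=0.529, v=-1.770, θ₁=-3.135, ω₁=-4.691, θ₂=-2.002, ω₂=-16.854
apply F[31]=+10.000 → step 32: x=0.496, v=-1.484, θ₁=-3.189, ω₁=-0.527, θ₂=-2.365, ω₂=-19.641
apply F[32]=+10.000 → step 33: x=0.470, v=-1.150, θ₁=-3.148, ω₁=4.614, θ₂=-2.799, ω₂=-24.003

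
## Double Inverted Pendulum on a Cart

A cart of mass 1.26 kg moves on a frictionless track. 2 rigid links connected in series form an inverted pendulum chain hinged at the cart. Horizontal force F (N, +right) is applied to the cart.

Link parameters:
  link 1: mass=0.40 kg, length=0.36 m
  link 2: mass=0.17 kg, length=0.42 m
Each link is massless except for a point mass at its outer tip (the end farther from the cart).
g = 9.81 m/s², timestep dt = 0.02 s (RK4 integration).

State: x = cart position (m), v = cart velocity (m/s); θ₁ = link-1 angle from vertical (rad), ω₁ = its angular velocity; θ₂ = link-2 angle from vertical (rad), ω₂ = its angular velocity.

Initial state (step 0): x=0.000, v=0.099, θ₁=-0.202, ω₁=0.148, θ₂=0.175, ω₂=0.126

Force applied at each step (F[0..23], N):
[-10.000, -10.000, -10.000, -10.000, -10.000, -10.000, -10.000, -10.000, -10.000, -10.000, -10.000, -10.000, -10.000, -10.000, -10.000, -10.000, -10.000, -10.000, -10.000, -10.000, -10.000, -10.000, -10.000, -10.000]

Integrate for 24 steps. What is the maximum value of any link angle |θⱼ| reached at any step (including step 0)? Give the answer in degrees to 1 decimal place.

apply F[0]=-10.000 → step 1: x=0.001, v=-0.041, θ₁=-0.197, ω₁=0.337, θ₂=0.180, ω₂=0.385
apply F[1]=-10.000 → step 2: x=-0.002, v=-0.182, θ₁=-0.188, ω₁=0.534, θ₂=0.190, ω₂=0.643
apply F[2]=-10.000 → step 3: x=-0.007, v=-0.324, θ₁=-0.176, ω₁=0.743, θ₂=0.206, ω₂=0.898
apply F[3]=-10.000 → step 4: x=-0.015, v=-0.468, θ₁=-0.159, ω₁=0.967, θ₂=0.226, ω₂=1.149
apply F[4]=-10.000 → step 5: x=-0.025, v=-0.614, θ₁=-0.137, ω₁=1.213, θ₂=0.252, ω₂=1.394
apply F[5]=-10.000 → step 6: x=-0.039, v=-0.762, θ₁=-0.110, ω₁=1.485, θ₂=0.282, ω₂=1.631
apply F[6]=-10.000 → step 7: x=-0.056, v=-0.914, θ₁=-0.077, ω₁=1.789, θ₂=0.317, ω₂=1.855
apply F[7]=-10.000 → step 8: x=-0.076, v=-1.068, θ₁=-0.038, ω₁=2.129, θ₂=0.356, ω₂=2.061
apply F[8]=-10.000 → step 9: x=-0.099, v=-1.226, θ₁=0.008, ω₁=2.512, θ₂=0.399, ω₂=2.244
apply F[9]=-10.000 → step 10: x=-0.125, v=-1.386, θ₁=0.063, ω₁=2.943, θ₂=0.446, ω₂=2.394
apply F[10]=-10.000 → step 11: x=-0.154, v=-1.549, θ₁=0.126, ω₁=3.422, θ₂=0.495, ω₂=2.504
apply F[11]=-10.000 → step 12: x=-0.187, v=-1.711, θ₁=0.200, ω₁=3.951, θ₂=0.545, ω₂=2.566
apply F[12]=-10.000 → step 13: x=-0.223, v=-1.871, θ₁=0.285, ω₁=4.523, θ₂=0.597, ω₂=2.574
apply F[13]=-10.000 → step 14: x=-0.262, v=-2.022, θ₁=0.381, ω₁=5.127, θ₂=0.648, ω₂=2.530
apply F[14]=-10.000 → step 15: x=-0.303, v=-2.161, θ₁=0.490, ω₁=5.743, θ₂=0.698, ω₂=2.447
apply F[15]=-10.000 → step 16: x=-0.348, v=-2.279, θ₁=0.611, ω₁=6.349, θ₂=0.746, ω₂=2.349
apply F[16]=-10.000 → step 17: x=-0.394, v=-2.371, θ₁=0.743, ω₁=6.918, θ₂=0.792, ω₂=2.277
apply F[17]=-10.000 → step 18: x=-0.442, v=-2.433, θ₁=0.887, ω₁=7.432, θ₂=0.837, ω₂=2.278
apply F[18]=-10.000 → step 19: x=-0.491, v=-2.463, θ₁=1.040, ω₁=7.881, θ₂=0.884, ω₂=2.400
apply F[19]=-10.000 → step 20: x=-0.541, v=-2.462, θ₁=1.202, ω₁=8.267, θ₂=0.934, ω₂=2.680
apply F[20]=-10.000 → step 21: x=-0.590, v=-2.434, θ₁=1.371, ω₁=8.596, θ₂=0.992, ω₂=3.146
apply F[21]=-10.000 → step 22: x=-0.638, v=-2.382, θ₁=1.545, ω₁=8.876, θ₂=1.062, ω₂=3.812
apply F[22]=-10.000 → step 23: x=-0.685, v=-2.312, θ₁=1.725, ω₁=9.106, θ₂=1.146, ω₂=4.688
apply F[23]=-10.000 → step 24: x=-0.730, v=-2.229, θ₁=1.909, ω₁=9.272, θ₂=1.251, ω₂=5.777
Max |angle| over trajectory = 1.909 rad = 109.4°.

Answer: 109.4°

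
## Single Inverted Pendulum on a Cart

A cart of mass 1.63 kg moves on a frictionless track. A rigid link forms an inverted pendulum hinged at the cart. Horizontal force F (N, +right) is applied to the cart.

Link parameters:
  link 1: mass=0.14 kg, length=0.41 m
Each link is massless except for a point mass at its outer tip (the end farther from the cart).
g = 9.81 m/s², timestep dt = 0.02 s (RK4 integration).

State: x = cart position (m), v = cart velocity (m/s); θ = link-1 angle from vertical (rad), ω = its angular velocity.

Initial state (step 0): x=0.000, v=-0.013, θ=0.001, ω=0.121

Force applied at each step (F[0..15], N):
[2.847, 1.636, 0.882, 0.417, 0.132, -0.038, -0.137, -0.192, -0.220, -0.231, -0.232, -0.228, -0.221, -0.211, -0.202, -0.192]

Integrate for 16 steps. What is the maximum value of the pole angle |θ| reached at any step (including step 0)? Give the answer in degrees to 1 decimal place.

Answer: 0.3°

Derivation:
apply F[0]=+2.847 → step 1: x=0.000, v=0.022, θ=0.003, ω=0.037
apply F[1]=+1.636 → step 2: x=0.001, v=0.042, θ=0.003, ω=-0.011
apply F[2]=+0.882 → step 3: x=0.002, v=0.053, θ=0.002, ω=-0.036
apply F[3]=+0.417 → step 4: x=0.003, v=0.058, θ=0.002, ω=-0.047
apply F[4]=+0.132 → step 5: x=0.004, v=0.059, θ=0.001, ω=-0.051
apply F[5]=-0.038 → step 6: x=0.005, v=0.059, θ=-0.000, ω=-0.049
apply F[6]=-0.137 → step 7: x=0.006, v=0.057, θ=-0.001, ω=-0.046
apply F[7]=-0.192 → step 8: x=0.007, v=0.055, θ=-0.002, ω=-0.041
apply F[8]=-0.220 → step 9: x=0.008, v=0.052, θ=-0.003, ω=-0.036
apply F[9]=-0.231 → step 10: x=0.010, v=0.049, θ=-0.004, ω=-0.031
apply F[10]=-0.232 → step 11: x=0.010, v=0.047, θ=-0.004, ω=-0.026
apply F[11]=-0.228 → step 12: x=0.011, v=0.044, θ=-0.005, ω=-0.021
apply F[12]=-0.221 → step 13: x=0.012, v=0.041, θ=-0.005, ω=-0.017
apply F[13]=-0.211 → step 14: x=0.013, v=0.039, θ=-0.005, ω=-0.014
apply F[14]=-0.202 → step 15: x=0.014, v=0.036, θ=-0.006, ω=-0.010
apply F[15]=-0.192 → step 16: x=0.014, v=0.034, θ=-0.006, ω=-0.008
Max |angle| over trajectory = 0.006 rad = 0.3°.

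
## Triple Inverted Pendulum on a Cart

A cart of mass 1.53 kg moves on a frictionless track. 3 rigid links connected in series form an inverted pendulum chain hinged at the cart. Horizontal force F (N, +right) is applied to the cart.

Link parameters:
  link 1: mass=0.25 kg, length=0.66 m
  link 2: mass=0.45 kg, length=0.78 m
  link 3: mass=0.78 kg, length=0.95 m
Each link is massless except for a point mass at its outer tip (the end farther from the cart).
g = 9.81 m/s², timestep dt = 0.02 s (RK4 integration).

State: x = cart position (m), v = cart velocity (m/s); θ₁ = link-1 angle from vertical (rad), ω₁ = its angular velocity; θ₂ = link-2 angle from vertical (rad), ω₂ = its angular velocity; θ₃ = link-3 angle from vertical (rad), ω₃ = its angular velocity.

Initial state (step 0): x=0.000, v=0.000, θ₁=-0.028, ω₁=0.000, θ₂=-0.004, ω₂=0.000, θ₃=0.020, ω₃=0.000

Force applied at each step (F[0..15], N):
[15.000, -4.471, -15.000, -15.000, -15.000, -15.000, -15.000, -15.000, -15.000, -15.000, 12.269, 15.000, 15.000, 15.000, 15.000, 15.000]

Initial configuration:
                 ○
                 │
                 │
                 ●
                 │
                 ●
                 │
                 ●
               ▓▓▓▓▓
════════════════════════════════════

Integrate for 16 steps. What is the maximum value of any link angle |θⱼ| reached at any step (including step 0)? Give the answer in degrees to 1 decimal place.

apply F[0]=+15.000 → step 1: x=0.002, v=0.201, θ₁=-0.031, ω₁=-0.349, θ₂=-0.004, ω₂=0.026, θ₃=0.020, ω₃=0.013
apply F[1]=-4.471 → step 2: x=0.006, v=0.150, θ₁=-0.038, ω₁=-0.327, θ₂=-0.003, ω₂=0.063, θ₃=0.021, ω₃=0.026
apply F[2]=-15.000 → step 3: x=0.007, v=-0.039, θ₁=-0.043, ω₁=-0.112, θ₂=-0.001, ω₂=0.111, θ₃=0.021, ω₃=0.040
apply F[3]=-15.000 → step 4: x=0.004, v=-0.226, θ₁=-0.043, ω₁=0.094, θ₂=0.002, ω₂=0.168, θ₃=0.022, ω₃=0.052
apply F[4]=-15.000 → step 5: x=-0.002, v=-0.414, θ₁=-0.039, ω₁=0.300, θ₂=0.006, ω₂=0.227, θ₃=0.023, ω₃=0.063
apply F[5]=-15.000 → step 6: x=-0.013, v=-0.604, θ₁=-0.031, ω₁=0.513, θ₂=0.011, ω₂=0.285, θ₃=0.025, ω₃=0.072
apply F[6]=-15.000 → step 7: x=-0.027, v=-0.795, θ₁=-0.018, ω₁=0.740, θ₂=0.017, ω₂=0.337, θ₃=0.026, ω₃=0.079
apply F[7]=-15.000 → step 8: x=-0.044, v=-0.989, θ₁=-0.001, ω₁=0.990, θ₂=0.024, ω₂=0.377, θ₃=0.028, ω₃=0.082
apply F[8]=-15.000 → step 9: x=-0.066, v=-1.187, θ₁=0.022, ω₁=1.269, θ₂=0.032, ω₂=0.401, θ₃=0.029, ω₃=0.082
apply F[9]=-15.000 → step 10: x=-0.092, v=-1.389, θ₁=0.050, ω₁=1.583, θ₂=0.040, ω₂=0.404, θ₃=0.031, ω₃=0.080
apply F[10]=+12.269 → step 11: x=-0.118, v=-1.239, θ₁=0.080, ω₁=1.404, θ₂=0.048, ω₂=0.380, θ₃=0.033, ω₃=0.074
apply F[11]=+15.000 → step 12: x=-0.141, v=-1.060, θ₁=0.106, ω₁=1.219, θ₂=0.055, ω₂=0.329, θ₃=0.034, ω₃=0.064
apply F[12]=+15.000 → step 13: x=-0.161, v=-0.886, θ₁=0.129, ω₁=1.078, θ₂=0.061, ω₂=0.251, θ₃=0.035, ω₃=0.051
apply F[13]=+15.000 → step 14: x=-0.177, v=-0.716, θ₁=0.149, ω₁=0.976, θ₂=0.065, ω₂=0.149, θ₃=0.036, ω₃=0.035
apply F[14]=+15.000 → step 15: x=-0.189, v=-0.551, θ₁=0.168, ω₁=0.913, θ₂=0.067, ω₂=0.022, θ₃=0.036, ω₃=0.018
apply F[15]=+15.000 → step 16: x=-0.199, v=-0.389, θ₁=0.186, ω₁=0.886, θ₂=0.066, ω₂=-0.132, θ₃=0.037, ω₃=0.001
Max |angle| over trajectory = 0.186 rad = 10.7°.

Answer: 10.7°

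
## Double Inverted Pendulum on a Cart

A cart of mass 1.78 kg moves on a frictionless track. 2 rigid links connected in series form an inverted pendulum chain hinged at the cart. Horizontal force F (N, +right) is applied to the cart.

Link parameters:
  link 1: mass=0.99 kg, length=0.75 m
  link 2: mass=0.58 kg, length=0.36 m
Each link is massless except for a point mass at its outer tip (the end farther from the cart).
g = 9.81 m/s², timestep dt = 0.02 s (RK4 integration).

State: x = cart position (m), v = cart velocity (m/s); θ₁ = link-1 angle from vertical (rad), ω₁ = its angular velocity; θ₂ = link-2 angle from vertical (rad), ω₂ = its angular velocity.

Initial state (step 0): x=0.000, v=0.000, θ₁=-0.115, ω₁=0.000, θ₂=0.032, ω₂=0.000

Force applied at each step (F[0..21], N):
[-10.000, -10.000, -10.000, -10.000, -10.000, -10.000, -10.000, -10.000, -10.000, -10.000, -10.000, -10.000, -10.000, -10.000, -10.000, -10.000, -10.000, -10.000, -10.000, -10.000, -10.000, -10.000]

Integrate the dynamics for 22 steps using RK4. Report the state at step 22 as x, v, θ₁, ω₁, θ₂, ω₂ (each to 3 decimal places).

apply F[0]=-10.000 → step 1: x=-0.001, v=-0.092, θ₁=-0.114, ω₁=0.069, θ₂=0.033, ω₂=0.131
apply F[1]=-10.000 → step 2: x=-0.004, v=-0.184, θ₁=-0.112, ω₁=0.138, θ₂=0.037, ω₂=0.263
apply F[2]=-10.000 → step 3: x=-0.008, v=-0.277, θ₁=-0.109, ω₁=0.209, θ₂=0.044, ω₂=0.397
apply F[3]=-10.000 → step 4: x=-0.015, v=-0.370, θ₁=-0.104, ω₁=0.281, θ₂=0.053, ω₂=0.533
apply F[4]=-10.000 → step 5: x=-0.023, v=-0.465, θ₁=-0.098, ω₁=0.356, θ₂=0.065, ω₂=0.673
apply F[5]=-10.000 → step 6: x=-0.033, v=-0.561, θ₁=-0.090, ω₁=0.434, θ₂=0.080, ω₂=0.816
apply F[6]=-10.000 → step 7: x=-0.046, v=-0.659, θ₁=-0.080, ω₁=0.517, θ₂=0.098, ω₂=0.965
apply F[7]=-10.000 → step 8: x=-0.060, v=-0.759, θ₁=-0.069, ω₁=0.604, θ₂=0.119, ω₂=1.118
apply F[8]=-10.000 → step 9: x=-0.076, v=-0.860, θ₁=-0.056, ω₁=0.696, θ₂=0.143, ω₂=1.277
apply F[9]=-10.000 → step 10: x=-0.094, v=-0.965, θ₁=-0.041, ω₁=0.796, θ₂=0.170, ω₂=1.441
apply F[10]=-10.000 → step 11: x=-0.115, v=-1.072, θ₁=-0.024, ω₁=0.902, θ₂=0.200, ω₂=1.610
apply F[11]=-10.000 → step 12: x=-0.137, v=-1.182, θ₁=-0.005, ω₁=1.018, θ₂=0.234, ω₂=1.783
apply F[12]=-10.000 → step 13: x=-0.162, v=-1.296, θ₁=0.017, ω₁=1.143, θ₂=0.272, ω₂=1.959
apply F[13]=-10.000 → step 14: x=-0.189, v=-1.412, θ₁=0.041, ω₁=1.279, θ₂=0.313, ω₂=2.136
apply F[14]=-10.000 → step 15: x=-0.218, v=-1.531, θ₁=0.068, ω₁=1.427, θ₂=0.357, ω₂=2.310
apply F[15]=-10.000 → step 16: x=-0.250, v=-1.653, θ₁=0.098, ω₁=1.588, θ₂=0.405, ω₂=2.478
apply F[16]=-10.000 → step 17: x=-0.284, v=-1.777, θ₁=0.132, ω₁=1.763, θ₂=0.456, ω₂=2.636
apply F[17]=-10.000 → step 18: x=-0.321, v=-1.902, θ₁=0.169, ω₁=1.952, θ₂=0.510, ω₂=2.778
apply F[18]=-10.000 → step 19: x=-0.361, v=-2.028, θ₁=0.210, ω₁=2.155, θ₂=0.567, ω₂=2.899
apply F[19]=-10.000 → step 20: x=-0.402, v=-2.152, θ₁=0.255, ω₁=2.372, θ₂=0.626, ω₂=2.993
apply F[20]=-10.000 → step 21: x=-0.447, v=-2.273, θ₁=0.305, ω₁=2.602, θ₂=0.687, ω₂=3.052
apply F[21]=-10.000 → step 22: x=-0.493, v=-2.389, θ₁=0.359, ω₁=2.842, θ₂=0.748, ω₂=3.073

Answer: x=-0.493, v=-2.389, θ₁=0.359, ω₁=2.842, θ₂=0.748, ω₂=3.073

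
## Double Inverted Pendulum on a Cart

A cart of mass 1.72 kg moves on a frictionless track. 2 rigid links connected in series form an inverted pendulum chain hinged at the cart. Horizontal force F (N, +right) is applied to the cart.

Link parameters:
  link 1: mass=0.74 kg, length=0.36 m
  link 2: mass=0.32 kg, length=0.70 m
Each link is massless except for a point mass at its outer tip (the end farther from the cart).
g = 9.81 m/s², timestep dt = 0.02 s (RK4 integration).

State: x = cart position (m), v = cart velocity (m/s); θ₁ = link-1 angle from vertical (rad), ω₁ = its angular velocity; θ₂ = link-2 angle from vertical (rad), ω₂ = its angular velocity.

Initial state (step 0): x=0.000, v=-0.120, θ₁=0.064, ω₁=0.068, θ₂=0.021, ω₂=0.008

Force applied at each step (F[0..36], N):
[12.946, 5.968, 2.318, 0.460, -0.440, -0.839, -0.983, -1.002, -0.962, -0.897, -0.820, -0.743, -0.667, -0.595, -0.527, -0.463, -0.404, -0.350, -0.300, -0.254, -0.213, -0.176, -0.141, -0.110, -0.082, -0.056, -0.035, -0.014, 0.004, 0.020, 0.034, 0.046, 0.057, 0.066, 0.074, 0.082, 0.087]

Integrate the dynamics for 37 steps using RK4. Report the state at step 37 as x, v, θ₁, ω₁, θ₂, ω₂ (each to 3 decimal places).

Answer: x=0.000, v=-0.031, θ₁=0.002, ω₁=0.008, θ₂=0.003, ω₂=0.000

Derivation:
apply F[0]=+12.946 → step 1: x=-0.001, v=0.023, θ₁=0.062, ω₁=-0.282, θ₂=0.021, ω₂=-0.010
apply F[1]=+5.968 → step 2: x=0.000, v=0.085, θ₁=0.055, ω₁=-0.414, θ₂=0.021, ω₂=-0.025
apply F[2]=+2.318 → step 3: x=0.002, v=0.106, θ₁=0.046, ω₁=-0.437, θ₂=0.020, ω₂=-0.037
apply F[3]=+0.460 → step 4: x=0.004, v=0.106, θ₁=0.038, ω₁=-0.409, θ₂=0.019, ω₂=-0.046
apply F[4]=-0.440 → step 5: x=0.006, v=0.097, θ₁=0.030, ω₁=-0.362, θ₂=0.018, ω₂=-0.052
apply F[5]=-0.839 → step 6: x=0.008, v=0.084, θ₁=0.024, ω₁=-0.309, θ₂=0.017, ω₂=-0.056
apply F[6]=-0.983 → step 7: x=0.009, v=0.070, θ₁=0.018, ω₁=-0.258, θ₂=0.016, ω₂=-0.058
apply F[7]=-1.002 → step 8: x=0.011, v=0.056, θ₁=0.013, ω₁=-0.212, θ₂=0.015, ω₂=-0.058
apply F[8]=-0.962 → step 9: x=0.012, v=0.044, θ₁=0.009, ω₁=-0.172, θ₂=0.014, ω₂=-0.057
apply F[9]=-0.897 → step 10: x=0.012, v=0.032, θ₁=0.006, ω₁=-0.137, θ₂=0.013, ω₂=-0.055
apply F[10]=-0.820 → step 11: x=0.013, v=0.022, θ₁=0.004, ω₁=-0.108, θ₂=0.011, ω₂=-0.052
apply F[11]=-0.743 → step 12: x=0.013, v=0.013, θ₁=0.002, ω₁=-0.083, θ₂=0.010, ω₂=-0.049
apply F[12]=-0.667 → step 13: x=0.014, v=0.005, θ₁=0.001, ω₁=-0.062, θ₂=0.010, ω₂=-0.045
apply F[13]=-0.595 → step 14: x=0.014, v=-0.002, θ₁=-0.001, ω₁=-0.045, θ₂=0.009, ω₂=-0.041
apply F[14]=-0.527 → step 15: x=0.014, v=-0.008, θ₁=-0.001, ω₁=-0.031, θ₂=0.008, ω₂=-0.038
apply F[15]=-0.463 → step 16: x=0.013, v=-0.013, θ₁=-0.002, ω₁=-0.020, θ₂=0.007, ω₂=-0.034
apply F[16]=-0.404 → step 17: x=0.013, v=-0.017, θ₁=-0.002, ω₁=-0.011, θ₂=0.007, ω₂=-0.030
apply F[17]=-0.350 → step 18: x=0.013, v=-0.021, θ₁=-0.002, ω₁=-0.003, θ₂=0.006, ω₂=-0.027
apply F[18]=-0.300 → step 19: x=0.012, v=-0.024, θ₁=-0.002, ω₁=0.002, θ₂=0.005, ω₂=-0.024
apply F[19]=-0.254 → step 20: x=0.012, v=-0.027, θ₁=-0.002, ω₁=0.007, θ₂=0.005, ω₂=-0.021
apply F[20]=-0.213 → step 21: x=0.011, v=-0.029, θ₁=-0.002, ω₁=0.010, θ₂=0.005, ω₂=-0.018
apply F[21]=-0.176 → step 22: x=0.011, v=-0.031, θ₁=-0.002, ω₁=0.013, θ₂=0.004, ω₂=-0.016
apply F[22]=-0.141 → step 23: x=0.010, v=-0.032, θ₁=-0.002, ω₁=0.015, θ₂=0.004, ω₂=-0.013
apply F[23]=-0.110 → step 24: x=0.009, v=-0.034, θ₁=-0.001, ω₁=0.016, θ₂=0.004, ω₂=-0.011
apply F[24]=-0.082 → step 25: x=0.009, v=-0.034, θ₁=-0.001, ω₁=0.016, θ₂=0.003, ω₂=-0.009
apply F[25]=-0.056 → step 26: x=0.008, v=-0.035, θ₁=-0.001, ω₁=0.017, θ₂=0.003, ω₂=-0.008
apply F[26]=-0.035 → step 27: x=0.007, v=-0.035, θ₁=-0.000, ω₁=0.017, θ₂=0.003, ω₂=-0.006
apply F[27]=-0.014 → step 28: x=0.006, v=-0.035, θ₁=0.000, ω₁=0.016, θ₂=0.003, ω₂=-0.005
apply F[28]=+0.004 → step 29: x=0.006, v=-0.035, θ₁=0.000, ω₁=0.016, θ₂=0.003, ω₂=-0.004
apply F[29]=+0.020 → step 30: x=0.005, v=-0.035, θ₁=0.001, ω₁=0.015, θ₂=0.003, ω₂=-0.003
apply F[30]=+0.034 → step 31: x=0.004, v=-0.035, θ₁=0.001, ω₁=0.014, θ₂=0.003, ω₂=-0.002
apply F[31]=+0.046 → step 32: x=0.004, v=-0.035, θ₁=0.001, ω₁=0.013, θ₂=0.003, ω₂=-0.001
apply F[32]=+0.057 → step 33: x=0.003, v=-0.034, θ₁=0.002, ω₁=0.012, θ₂=0.003, ω₂=-0.001
apply F[33]=+0.066 → step 34: x=0.002, v=-0.034, θ₁=0.002, ω₁=0.011, θ₂=0.003, ω₂=-0.000
apply F[34]=+0.074 → step 35: x=0.002, v=-0.033, θ₁=0.002, ω₁=0.010, θ₂=0.003, ω₂=-0.000
apply F[35]=+0.082 → step 36: x=0.001, v=-0.032, θ₁=0.002, ω₁=0.009, θ₂=0.003, ω₂=0.000
apply F[36]=+0.087 → step 37: x=0.000, v=-0.031, θ₁=0.002, ω₁=0.008, θ₂=0.003, ω₂=0.000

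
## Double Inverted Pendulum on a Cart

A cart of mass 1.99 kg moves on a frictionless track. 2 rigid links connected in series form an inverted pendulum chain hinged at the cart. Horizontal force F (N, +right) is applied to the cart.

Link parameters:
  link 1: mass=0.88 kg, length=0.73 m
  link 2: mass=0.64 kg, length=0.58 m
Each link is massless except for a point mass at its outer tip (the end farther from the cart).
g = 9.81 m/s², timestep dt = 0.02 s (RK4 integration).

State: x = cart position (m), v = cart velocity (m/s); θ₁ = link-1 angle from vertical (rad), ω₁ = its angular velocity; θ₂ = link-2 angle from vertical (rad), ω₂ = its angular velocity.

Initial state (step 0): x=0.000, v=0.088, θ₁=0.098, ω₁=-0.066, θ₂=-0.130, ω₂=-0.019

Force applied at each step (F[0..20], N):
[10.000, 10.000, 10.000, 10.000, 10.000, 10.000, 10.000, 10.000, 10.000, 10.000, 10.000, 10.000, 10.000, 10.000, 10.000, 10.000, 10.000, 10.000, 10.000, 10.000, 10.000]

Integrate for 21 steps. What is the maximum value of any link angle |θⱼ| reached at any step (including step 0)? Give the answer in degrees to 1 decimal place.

apply F[0]=+10.000 → step 1: x=0.003, v=0.174, θ₁=0.096, ω₁=-0.114, θ₂=-0.132, ω₂=-0.151
apply F[1]=+10.000 → step 2: x=0.007, v=0.260, θ₁=0.093, ω₁=-0.163, θ₂=-0.136, ω₂=-0.283
apply F[2]=+10.000 → step 3: x=0.013, v=0.347, θ₁=0.090, ω₁=-0.214, θ₂=-0.143, ω₂=-0.416
apply F[3]=+10.000 → step 4: x=0.021, v=0.435, θ₁=0.085, ω₁=-0.267, θ₂=-0.153, ω₂=-0.550
apply F[4]=+10.000 → step 5: x=0.030, v=0.523, θ₁=0.079, ω₁=-0.322, θ₂=-0.165, ω₂=-0.686
apply F[5]=+10.000 → step 6: x=0.042, v=0.613, θ₁=0.072, ω₁=-0.380, θ₂=-0.180, ω₂=-0.825
apply F[6]=+10.000 → step 7: x=0.055, v=0.704, θ₁=0.064, ω₁=-0.442, θ₂=-0.198, ω₂=-0.966
apply F[7]=+10.000 → step 8: x=0.070, v=0.796, θ₁=0.054, ω₁=-0.508, θ₂=-0.219, ω₂=-1.110
apply F[8]=+10.000 → step 9: x=0.087, v=0.890, θ₁=0.043, ω₁=-0.578, θ₂=-0.242, ω₂=-1.258
apply F[9]=+10.000 → step 10: x=0.106, v=0.985, θ₁=0.031, ω₁=-0.654, θ₂=-0.269, ω₂=-1.408
apply F[10]=+10.000 → step 11: x=0.126, v=1.083, θ₁=0.017, ω₁=-0.736, θ₂=-0.299, ω₂=-1.562
apply F[11]=+10.000 → step 12: x=0.149, v=1.182, θ₁=0.002, ω₁=-0.826, θ₂=-0.332, ω₂=-1.717
apply F[12]=+10.000 → step 13: x=0.174, v=1.283, θ₁=-0.016, ω₁=-0.925, θ₂=-0.368, ω₂=-1.874
apply F[13]=+10.000 → step 14: x=0.200, v=1.387, θ₁=-0.035, ω₁=-1.033, θ₂=-0.407, ω₂=-2.030
apply F[14]=+10.000 → step 15: x=0.229, v=1.492, θ₁=-0.057, ω₁=-1.153, θ₂=-0.449, ω₂=-2.184
apply F[15]=+10.000 → step 16: x=0.260, v=1.599, θ₁=-0.082, ω₁=-1.285, θ₂=-0.494, ω₂=-2.335
apply F[16]=+10.000 → step 17: x=0.293, v=1.708, θ₁=-0.109, ω₁=-1.432, θ₂=-0.542, ω₂=-2.479
apply F[17]=+10.000 → step 18: x=0.328, v=1.819, θ₁=-0.139, ω₁=-1.593, θ₂=-0.593, ω₂=-2.613
apply F[18]=+10.000 → step 19: x=0.366, v=1.930, θ₁=-0.173, ω₁=-1.770, θ₂=-0.646, ω₂=-2.734
apply F[19]=+10.000 → step 20: x=0.405, v=2.041, θ₁=-0.210, ω₁=-1.964, θ₂=-0.702, ω₂=-2.838
apply F[20]=+10.000 → step 21: x=0.447, v=2.152, θ₁=-0.251, ω₁=-2.176, θ₂=-0.760, ω₂=-2.921
Max |angle| over trajectory = 0.760 rad = 43.5°.

Answer: 43.5°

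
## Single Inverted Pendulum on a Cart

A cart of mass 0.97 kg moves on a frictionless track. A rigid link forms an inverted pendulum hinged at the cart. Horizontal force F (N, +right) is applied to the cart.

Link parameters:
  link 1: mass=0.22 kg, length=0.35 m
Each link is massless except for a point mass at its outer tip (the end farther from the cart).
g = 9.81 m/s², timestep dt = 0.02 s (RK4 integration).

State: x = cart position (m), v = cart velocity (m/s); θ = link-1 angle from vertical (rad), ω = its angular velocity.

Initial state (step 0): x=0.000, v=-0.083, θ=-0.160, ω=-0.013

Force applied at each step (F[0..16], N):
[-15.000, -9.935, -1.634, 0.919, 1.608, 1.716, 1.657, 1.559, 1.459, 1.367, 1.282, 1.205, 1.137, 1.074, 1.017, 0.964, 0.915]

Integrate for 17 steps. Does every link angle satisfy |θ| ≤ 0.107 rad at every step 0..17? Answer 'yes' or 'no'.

apply F[0]=-15.000 → step 1: x=-0.005, v=-0.384, θ=-0.153, ω=0.748
apply F[1]=-9.935 → step 2: x=-0.014, v=-0.582, θ=-0.133, ω=1.227
apply F[2]=-1.634 → step 3: x=-0.026, v=-0.610, θ=-0.108, ω=1.240
apply F[3]=+0.919 → step 4: x=-0.038, v=-0.587, θ=-0.085, ω=1.121
apply F[4]=+1.608 → step 5: x=-0.050, v=-0.551, θ=-0.064, ω=0.977
apply F[5]=+1.716 → step 6: x=-0.060, v=-0.513, θ=-0.046, ω=0.838
apply F[6]=+1.657 → step 7: x=-0.070, v=-0.477, θ=-0.030, ω=0.715
apply F[7]=+1.559 → step 8: x=-0.079, v=-0.444, θ=-0.017, ω=0.607
apply F[8]=+1.459 → step 9: x=-0.088, v=-0.414, θ=-0.006, ω=0.514
apply F[9]=+1.367 → step 10: x=-0.096, v=-0.386, θ=0.004, ω=0.433
apply F[10]=+1.282 → step 11: x=-0.103, v=-0.359, θ=0.012, ω=0.363
apply F[11]=+1.205 → step 12: x=-0.110, v=-0.335, θ=0.018, ω=0.302
apply F[12]=+1.137 → step 13: x=-0.117, v=-0.313, θ=0.024, ω=0.250
apply F[13]=+1.074 → step 14: x=-0.123, v=-0.292, θ=0.028, ω=0.204
apply F[14]=+1.017 → step 15: x=-0.128, v=-0.272, θ=0.032, ω=0.165
apply F[15]=+0.964 → step 16: x=-0.134, v=-0.254, θ=0.035, ω=0.132
apply F[16]=+0.915 → step 17: x=-0.139, v=-0.237, θ=0.037, ω=0.103
Max |angle| over trajectory = 0.160 rad; bound = 0.107 → exceeded.

Answer: no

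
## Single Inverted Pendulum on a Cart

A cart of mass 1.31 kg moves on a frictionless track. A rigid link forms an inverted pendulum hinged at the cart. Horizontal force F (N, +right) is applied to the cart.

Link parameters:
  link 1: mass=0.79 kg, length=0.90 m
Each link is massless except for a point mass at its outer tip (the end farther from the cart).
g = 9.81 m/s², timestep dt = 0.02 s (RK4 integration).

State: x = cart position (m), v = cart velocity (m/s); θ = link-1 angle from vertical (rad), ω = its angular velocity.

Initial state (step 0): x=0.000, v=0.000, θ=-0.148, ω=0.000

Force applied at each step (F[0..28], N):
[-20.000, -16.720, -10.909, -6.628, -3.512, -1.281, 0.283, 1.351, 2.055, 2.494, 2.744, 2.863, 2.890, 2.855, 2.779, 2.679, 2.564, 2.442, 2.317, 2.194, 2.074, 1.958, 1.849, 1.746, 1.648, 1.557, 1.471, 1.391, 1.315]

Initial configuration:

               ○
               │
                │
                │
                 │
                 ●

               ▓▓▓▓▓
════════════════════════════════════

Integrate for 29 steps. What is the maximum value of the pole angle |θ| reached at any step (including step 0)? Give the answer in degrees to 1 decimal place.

apply F[0]=-20.000 → step 1: x=-0.003, v=-0.285, θ=-0.145, ω=0.281
apply F[1]=-16.720 → step 2: x=-0.011, v=-0.521, θ=-0.137, ω=0.510
apply F[2]=-10.909 → step 3: x=-0.023, v=-0.671, θ=-0.126, ω=0.646
apply F[3]=-6.628 → step 4: x=-0.037, v=-0.758, θ=-0.112, ω=0.717
apply F[4]=-3.512 → step 5: x=-0.053, v=-0.799, θ=-0.098, ω=0.740
apply F[5]=-1.281 → step 6: x=-0.069, v=-0.809, θ=-0.083, ω=0.731
apply F[6]=+0.283 → step 7: x=-0.085, v=-0.796, θ=-0.069, ω=0.700
apply F[7]=+1.351 → step 8: x=-0.100, v=-0.769, θ=-0.055, ω=0.656
apply F[8]=+2.055 → step 9: x=-0.115, v=-0.732, θ=-0.042, ω=0.604
apply F[9]=+2.494 → step 10: x=-0.130, v=-0.689, θ=-0.031, ω=0.550
apply F[10]=+2.744 → step 11: x=-0.143, v=-0.645, θ=-0.020, ω=0.494
apply F[11]=+2.863 → step 12: x=-0.155, v=-0.599, θ=-0.011, ω=0.440
apply F[12]=+2.890 → step 13: x=-0.167, v=-0.554, θ=-0.003, ω=0.389
apply F[13]=+2.855 → step 14: x=-0.178, v=-0.511, θ=0.004, ω=0.341
apply F[14]=+2.779 → step 15: x=-0.187, v=-0.469, θ=0.011, ω=0.296
apply F[15]=+2.679 → step 16: x=-0.196, v=-0.430, θ=0.016, ω=0.256
apply F[16]=+2.564 → step 17: x=-0.205, v=-0.393, θ=0.021, ω=0.219
apply F[17]=+2.442 → step 18: x=-0.212, v=-0.358, θ=0.025, ω=0.185
apply F[18]=+2.317 → step 19: x=-0.219, v=-0.326, θ=0.029, ω=0.155
apply F[19]=+2.194 → step 20: x=-0.225, v=-0.296, θ=0.031, ω=0.129
apply F[20]=+2.074 → step 21: x=-0.231, v=-0.269, θ=0.034, ω=0.105
apply F[21]=+1.958 → step 22: x=-0.236, v=-0.243, θ=0.036, ω=0.084
apply F[22]=+1.849 → step 23: x=-0.241, v=-0.219, θ=0.037, ω=0.065
apply F[23]=+1.746 → step 24: x=-0.245, v=-0.197, θ=0.038, ω=0.049
apply F[24]=+1.648 → step 25: x=-0.248, v=-0.176, θ=0.039, ω=0.034
apply F[25]=+1.557 → step 26: x=-0.252, v=-0.157, θ=0.040, ω=0.022
apply F[26]=+1.471 → step 27: x=-0.255, v=-0.139, θ=0.040, ω=0.011
apply F[27]=+1.391 → step 28: x=-0.257, v=-0.123, θ=0.040, ω=0.001
apply F[28]=+1.315 → step 29: x=-0.260, v=-0.107, θ=0.040, ω=-0.007
Max |angle| over trajectory = 0.148 rad = 8.5°.

Answer: 8.5°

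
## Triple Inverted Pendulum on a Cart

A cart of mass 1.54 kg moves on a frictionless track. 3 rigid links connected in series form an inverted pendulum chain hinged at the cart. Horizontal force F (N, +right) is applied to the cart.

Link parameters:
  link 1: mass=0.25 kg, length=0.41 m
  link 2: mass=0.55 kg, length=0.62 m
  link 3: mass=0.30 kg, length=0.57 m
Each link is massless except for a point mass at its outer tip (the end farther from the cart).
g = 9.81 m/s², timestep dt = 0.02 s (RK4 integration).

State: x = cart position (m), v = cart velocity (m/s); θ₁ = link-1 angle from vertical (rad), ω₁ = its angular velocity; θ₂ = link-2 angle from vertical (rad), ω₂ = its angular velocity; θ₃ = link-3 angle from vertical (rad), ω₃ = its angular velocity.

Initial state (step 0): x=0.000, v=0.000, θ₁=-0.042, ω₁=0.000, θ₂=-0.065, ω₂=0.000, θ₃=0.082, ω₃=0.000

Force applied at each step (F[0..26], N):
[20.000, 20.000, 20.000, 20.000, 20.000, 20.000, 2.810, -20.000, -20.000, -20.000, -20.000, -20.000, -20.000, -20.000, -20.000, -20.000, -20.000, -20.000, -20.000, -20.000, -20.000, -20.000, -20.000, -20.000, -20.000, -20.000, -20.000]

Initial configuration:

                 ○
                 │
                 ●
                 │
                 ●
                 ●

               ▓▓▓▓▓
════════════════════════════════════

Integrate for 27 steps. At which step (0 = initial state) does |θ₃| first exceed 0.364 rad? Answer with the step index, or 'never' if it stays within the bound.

apply F[0]=+20.000 → step 1: x=0.003, v=0.265, θ₁=-0.048, ω₁=-0.636, θ₂=-0.066, ω₂=-0.050, θ₃=0.083, ω₃=0.072
apply F[1]=+20.000 → step 2: x=0.011, v=0.532, θ₁=-0.068, ω₁=-1.300, θ₂=-0.067, ω₂=-0.084, θ₃=0.085, ω₃=0.141
apply F[2]=+20.000 → step 3: x=0.024, v=0.801, θ₁=-0.101, ω₁=-2.010, θ₂=-0.069, ω₂=-0.088, θ₃=0.088, ω₃=0.203
apply F[3]=+20.000 → step 4: x=0.043, v=1.070, θ₁=-0.148, ω₁=-2.769, θ₂=-0.070, ω₂=-0.062, θ₃=0.093, ω₃=0.251
apply F[4]=+20.000 → step 5: x=0.067, v=1.337, θ₁=-0.212, ω₁=-3.546, θ₂=-0.071, ω₂=-0.027, θ₃=0.098, ω₃=0.277
apply F[5]=+20.000 → step 6: x=0.096, v=1.597, θ₁=-0.290, ω₁=-4.274, θ₂=-0.072, ω₂=-0.029, θ₃=0.104, ω₃=0.277
apply F[6]=+2.810 → step 7: x=0.128, v=1.636, θ₁=-0.378, ω₁=-4.541, θ₂=-0.072, ω₂=-0.012, θ₃=0.109, ω₃=0.282
apply F[7]=-20.000 → step 8: x=0.159, v=1.399, θ₁=-0.467, ω₁=-4.421, θ₂=-0.070, ω₂=0.169, θ₃=0.115, ω₃=0.319
apply F[8]=-20.000 → step 9: x=0.184, v=1.166, θ₁=-0.556, ω₁=-4.402, θ₂=-0.065, ω₂=0.390, θ₃=0.122, ω₃=0.353
apply F[9]=-20.000 → step 10: x=0.205, v=0.934, θ₁=-0.644, ω₁=-4.449, θ₂=-0.055, ω₂=0.630, θ₃=0.130, ω₃=0.382
apply F[10]=-20.000 → step 11: x=0.222, v=0.700, θ₁=-0.734, ω₁=-4.535, θ₂=-0.040, ω₂=0.870, θ₃=0.137, ω₃=0.404
apply F[11]=-20.000 → step 12: x=0.233, v=0.465, θ₁=-0.826, ω₁=-4.646, θ₂=-0.020, ω₂=1.099, θ₃=0.146, ω₃=0.419
apply F[12]=-20.000 → step 13: x=0.240, v=0.227, θ₁=-0.920, ω₁=-4.774, θ₂=0.004, ω₂=1.309, θ₃=0.154, ω₃=0.428
apply F[13]=-20.000 → step 14: x=0.242, v=-0.014, θ₁=-1.017, ω₁=-4.916, θ₂=0.032, ω₂=1.496, θ₃=0.163, ω₃=0.433
apply F[14]=-20.000 → step 15: x=0.240, v=-0.258, θ₁=-1.116, ω₁=-5.076, θ₂=0.064, ω₂=1.654, θ₃=0.171, ω₃=0.434
apply F[15]=-20.000 → step 16: x=0.232, v=-0.506, θ₁=-1.220, ω₁=-5.260, θ₂=0.098, ω₂=1.781, θ₃=0.180, ω₃=0.433
apply F[16]=-20.000 → step 17: x=0.219, v=-0.757, θ₁=-1.327, ω₁=-5.479, θ₂=0.135, ω₂=1.872, θ₃=0.189, ω₃=0.432
apply F[17]=-20.000 → step 18: x=0.202, v=-1.012, θ₁=-1.439, ω₁=-5.749, θ₂=0.173, ω₂=1.918, θ₃=0.197, ω₃=0.431
apply F[18]=-20.000 → step 19: x=0.179, v=-1.273, θ₁=-1.558, ω₁=-6.096, θ₂=0.211, ω₂=1.905, θ₃=0.206, ω₃=0.431
apply F[19]=-20.000 → step 20: x=0.151, v=-1.543, θ₁=-1.684, ω₁=-6.560, θ₂=0.248, ω₂=1.808, θ₃=0.215, ω₃=0.431
apply F[20]=-20.000 → step 21: x=0.117, v=-1.827, θ₁=-1.821, ω₁=-7.206, θ₂=0.283, ω₂=1.587, θ₃=0.223, ω₃=0.430
apply F[21]=-20.000 → step 22: x=0.078, v=-2.137, θ₁=-1.974, ω₁=-8.156, θ₂=0.311, ω₂=1.164, θ₃=0.232, ω₃=0.423
apply F[22]=-20.000 → step 23: x=0.031, v=-2.497, θ₁=-2.151, ω₁=-9.635, θ₂=0.327, ω₂=0.401, θ₃=0.240, ω₃=0.396
apply F[23]=-20.000 → step 24: x=-0.023, v=-2.960, θ₁=-2.366, ω₁=-12.080, θ₂=0.323, ω₂=-0.945, θ₃=0.247, ω₃=0.325
apply F[24]=-20.000 → step 25: x=-0.088, v=-3.628, θ₁=-2.645, ω₁=-16.038, θ₂=0.284, ω₂=-3.073, θ₃=0.253, ω₃=0.194
apply F[25]=-20.000 → step 26: x=-0.169, v=-4.393, θ₁=-3.004, ω₁=-19.128, θ₂=0.205, ω₂=-4.140, θ₃=0.256, ω₃=0.267
apply F[26]=-20.000 → step 27: x=-0.260, v=-4.603, θ₁=-3.361, ω₁=-15.844, θ₂=0.150, ω₂=-0.946, θ₃=0.267, ω₃=0.790
max |θ₃| = 0.267 ≤ 0.364 over all 28 states.

Answer: never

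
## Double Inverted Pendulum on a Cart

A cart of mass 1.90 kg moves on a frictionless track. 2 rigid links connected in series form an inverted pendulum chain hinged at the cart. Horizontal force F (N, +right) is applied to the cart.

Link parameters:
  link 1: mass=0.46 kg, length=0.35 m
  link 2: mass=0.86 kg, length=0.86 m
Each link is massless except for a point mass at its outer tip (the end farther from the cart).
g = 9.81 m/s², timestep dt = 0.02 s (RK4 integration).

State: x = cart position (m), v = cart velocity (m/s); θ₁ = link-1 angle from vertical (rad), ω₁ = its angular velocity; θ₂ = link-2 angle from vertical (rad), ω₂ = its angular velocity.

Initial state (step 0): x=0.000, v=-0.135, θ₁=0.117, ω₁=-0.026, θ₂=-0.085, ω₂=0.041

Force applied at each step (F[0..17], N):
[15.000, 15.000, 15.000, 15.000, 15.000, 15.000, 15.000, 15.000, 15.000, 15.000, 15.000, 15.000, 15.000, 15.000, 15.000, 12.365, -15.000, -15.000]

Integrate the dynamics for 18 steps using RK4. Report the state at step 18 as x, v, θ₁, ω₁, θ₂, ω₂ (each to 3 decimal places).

Answer: x=0.426, v=1.983, θ₁=-0.725, ω₁=-5.372, θ₂=-0.385, ω₂=-1.162

Derivation:
apply F[0]=+15.000 → step 1: x=-0.001, v=0.007, θ₁=0.115, ω₁=-0.158, θ₂=-0.085, ω₂=-0.090
apply F[1]=+15.000 → step 2: x=0.000, v=0.150, θ₁=0.111, ω₁=-0.296, θ₂=-0.089, ω₂=-0.220
apply F[2]=+15.000 → step 3: x=0.005, v=0.293, θ₁=0.103, ω₁=-0.443, θ₂=-0.094, ω₂=-0.348
apply F[3]=+15.000 → step 4: x=0.012, v=0.438, θ₁=0.093, ω₁=-0.605, θ₂=-0.102, ω₂=-0.473
apply F[4]=+15.000 → step 5: x=0.022, v=0.584, θ₁=0.079, ω₁=-0.785, θ₂=-0.113, ω₂=-0.594
apply F[5]=+15.000 → step 6: x=0.035, v=0.733, θ₁=0.061, ω₁=-0.991, θ₂=-0.126, ω₂=-0.710
apply F[6]=+15.000 → step 7: x=0.052, v=0.885, θ₁=0.039, ω₁=-1.228, θ₂=-0.142, ω₂=-0.818
apply F[7]=+15.000 → step 8: x=0.071, v=1.040, θ₁=0.012, ω₁=-1.504, θ₂=-0.159, ω₂=-0.917
apply F[8]=+15.000 → step 9: x=0.093, v=1.198, θ₁=-0.021, ω₁=-1.828, θ₂=-0.178, ω₂=-1.003
apply F[9]=+15.000 → step 10: x=0.119, v=1.360, θ₁=-0.062, ω₁=-2.207, θ₂=-0.199, ω₂=-1.074
apply F[10]=+15.000 → step 11: x=0.148, v=1.525, θ₁=-0.110, ω₁=-2.648, θ₂=-0.221, ω₂=-1.125
apply F[11]=+15.000 → step 12: x=0.180, v=1.692, θ₁=-0.168, ω₁=-3.153, θ₂=-0.244, ω₂=-1.155
apply F[12]=+15.000 → step 13: x=0.215, v=1.858, θ₁=-0.237, ω₁=-3.714, θ₂=-0.267, ω₂=-1.167
apply F[13]=+15.000 → step 14: x=0.254, v=2.019, θ₁=-0.317, ω₁=-4.308, θ₂=-0.290, ω₂=-1.168
apply F[14]=+15.000 → step 15: x=0.296, v=2.169, θ₁=-0.409, ω₁=-4.891, θ₂=-0.314, ω₂=-1.175
apply F[15]=+12.365 → step 16: x=0.341, v=2.277, θ₁=-0.511, ω₁=-5.361, θ₂=-0.338, ω₂=-1.207
apply F[16]=-15.000 → step 17: x=0.385, v=2.130, θ₁=-0.618, ω₁=-5.325, θ₂=-0.361, ω₂=-1.188
apply F[17]=-15.000 → step 18: x=0.426, v=1.983, θ₁=-0.725, ω₁=-5.372, θ₂=-0.385, ω₂=-1.162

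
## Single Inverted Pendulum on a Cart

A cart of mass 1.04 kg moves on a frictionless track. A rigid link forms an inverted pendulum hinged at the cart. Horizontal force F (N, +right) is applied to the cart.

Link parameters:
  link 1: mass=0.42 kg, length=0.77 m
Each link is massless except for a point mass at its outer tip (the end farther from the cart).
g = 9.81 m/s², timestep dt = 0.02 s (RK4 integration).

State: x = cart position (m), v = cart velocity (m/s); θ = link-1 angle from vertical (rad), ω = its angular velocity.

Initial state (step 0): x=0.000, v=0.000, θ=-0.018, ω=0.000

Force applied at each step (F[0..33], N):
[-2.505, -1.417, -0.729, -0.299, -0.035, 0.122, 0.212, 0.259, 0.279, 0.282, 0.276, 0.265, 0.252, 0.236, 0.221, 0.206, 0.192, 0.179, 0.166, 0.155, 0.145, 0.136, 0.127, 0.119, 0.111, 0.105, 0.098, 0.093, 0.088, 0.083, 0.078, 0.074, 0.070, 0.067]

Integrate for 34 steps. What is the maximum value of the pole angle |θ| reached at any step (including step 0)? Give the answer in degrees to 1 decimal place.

apply F[0]=-2.505 → step 1: x=-0.000, v=-0.047, θ=-0.017, ω=0.056
apply F[1]=-1.417 → step 2: x=-0.002, v=-0.073, θ=-0.016, ω=0.086
apply F[2]=-0.729 → step 3: x=-0.003, v=-0.085, θ=-0.014, ω=0.098
apply F[3]=-0.299 → step 4: x=-0.005, v=-0.090, θ=-0.012, ω=0.101
apply F[4]=-0.035 → step 5: x=-0.007, v=-0.090, θ=-0.010, ω=0.098
apply F[5]=+0.122 → step 6: x=-0.009, v=-0.087, θ=-0.008, ω=0.092
apply F[6]=+0.212 → step 7: x=-0.010, v=-0.082, θ=-0.007, ω=0.084
apply F[7]=+0.259 → step 8: x=-0.012, v=-0.077, θ=-0.005, ω=0.075
apply F[8]=+0.279 → step 9: x=-0.013, v=-0.071, θ=-0.004, ω=0.067
apply F[9]=+0.282 → step 10: x=-0.015, v=-0.065, θ=-0.002, ω=0.059
apply F[10]=+0.276 → step 11: x=-0.016, v=-0.060, θ=-0.001, ω=0.051
apply F[11]=+0.265 → step 12: x=-0.017, v=-0.055, θ=-0.000, ω=0.044
apply F[12]=+0.252 → step 13: x=-0.018, v=-0.050, θ=0.001, ω=0.038
apply F[13]=+0.236 → step 14: x=-0.019, v=-0.046, θ=0.001, ω=0.032
apply F[14]=+0.221 → step 15: x=-0.020, v=-0.041, θ=0.002, ω=0.027
apply F[15]=+0.206 → step 16: x=-0.021, v=-0.038, θ=0.002, ω=0.023
apply F[16]=+0.192 → step 17: x=-0.021, v=-0.034, θ=0.003, ω=0.019
apply F[17]=+0.179 → step 18: x=-0.022, v=-0.031, θ=0.003, ω=0.016
apply F[18]=+0.166 → step 19: x=-0.023, v=-0.028, θ=0.003, ω=0.013
apply F[19]=+0.155 → step 20: x=-0.023, v=-0.025, θ=0.004, ω=0.010
apply F[20]=+0.145 → step 21: x=-0.024, v=-0.023, θ=0.004, ω=0.008
apply F[21]=+0.136 → step 22: x=-0.024, v=-0.021, θ=0.004, ω=0.006
apply F[22]=+0.127 → step 23: x=-0.025, v=-0.018, θ=0.004, ω=0.004
apply F[23]=+0.119 → step 24: x=-0.025, v=-0.016, θ=0.004, ω=0.003
apply F[24]=+0.111 → step 25: x=-0.025, v=-0.015, θ=0.004, ω=0.001
apply F[25]=+0.105 → step 26: x=-0.025, v=-0.013, θ=0.004, ω=0.000
apply F[26]=+0.098 → step 27: x=-0.026, v=-0.011, θ=0.004, ω=-0.001
apply F[27]=+0.093 → step 28: x=-0.026, v=-0.010, θ=0.004, ω=-0.001
apply F[28]=+0.088 → step 29: x=-0.026, v=-0.009, θ=0.004, ω=-0.002
apply F[29]=+0.083 → step 30: x=-0.026, v=-0.007, θ=0.004, ω=-0.003
apply F[30]=+0.078 → step 31: x=-0.026, v=-0.006, θ=0.004, ω=-0.003
apply F[31]=+0.074 → step 32: x=-0.027, v=-0.005, θ=0.004, ω=-0.004
apply F[32]=+0.070 → step 33: x=-0.027, v=-0.004, θ=0.004, ω=-0.004
apply F[33]=+0.067 → step 34: x=-0.027, v=-0.003, θ=0.004, ω=-0.004
Max |angle| over trajectory = 0.018 rad = 1.0°.

Answer: 1.0°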